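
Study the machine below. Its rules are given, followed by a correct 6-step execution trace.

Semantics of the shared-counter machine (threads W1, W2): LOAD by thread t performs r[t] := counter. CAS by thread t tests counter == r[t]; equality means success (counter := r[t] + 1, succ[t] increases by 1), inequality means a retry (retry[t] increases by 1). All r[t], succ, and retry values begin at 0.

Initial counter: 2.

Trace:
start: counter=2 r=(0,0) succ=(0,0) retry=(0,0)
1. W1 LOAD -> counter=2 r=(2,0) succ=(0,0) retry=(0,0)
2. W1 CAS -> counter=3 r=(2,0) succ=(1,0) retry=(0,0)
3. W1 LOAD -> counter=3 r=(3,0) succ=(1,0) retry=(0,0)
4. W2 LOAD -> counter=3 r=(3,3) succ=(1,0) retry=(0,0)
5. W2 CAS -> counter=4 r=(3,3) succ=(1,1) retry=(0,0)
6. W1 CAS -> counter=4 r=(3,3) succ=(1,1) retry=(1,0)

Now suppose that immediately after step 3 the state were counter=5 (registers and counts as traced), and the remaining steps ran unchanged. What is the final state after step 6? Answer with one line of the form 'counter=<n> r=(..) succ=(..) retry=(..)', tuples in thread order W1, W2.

state after step 3 := counter=5 r=(3,0) succ=(1,0) retry=(0,0)
4. W2 LOAD -> counter=5 r=(3,5) succ=(1,0) retry=(0,0)
5. W2 CAS -> counter=6 r=(3,5) succ=(1,1) retry=(0,0)
6. W1 CAS -> counter=6 r=(3,5) succ=(1,1) retry=(1,0)

counter=6 r=(3,5) succ=(1,1) retry=(1,0)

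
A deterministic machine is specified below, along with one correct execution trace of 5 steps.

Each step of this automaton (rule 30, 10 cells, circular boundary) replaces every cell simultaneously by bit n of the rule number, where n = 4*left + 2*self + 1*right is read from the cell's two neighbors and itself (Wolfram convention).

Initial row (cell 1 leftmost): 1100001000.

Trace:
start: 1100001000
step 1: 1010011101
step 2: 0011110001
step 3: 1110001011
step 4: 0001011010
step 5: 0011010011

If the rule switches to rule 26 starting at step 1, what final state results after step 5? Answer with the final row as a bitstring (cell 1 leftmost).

0101011010

(re-executing steps 1..5 under rule 26; state before step 1: 1100001000)
step 1: 1010010101
step 2: 0001100001
step 3: 1011010010
step 4: 0010001100
step 5: 0101011010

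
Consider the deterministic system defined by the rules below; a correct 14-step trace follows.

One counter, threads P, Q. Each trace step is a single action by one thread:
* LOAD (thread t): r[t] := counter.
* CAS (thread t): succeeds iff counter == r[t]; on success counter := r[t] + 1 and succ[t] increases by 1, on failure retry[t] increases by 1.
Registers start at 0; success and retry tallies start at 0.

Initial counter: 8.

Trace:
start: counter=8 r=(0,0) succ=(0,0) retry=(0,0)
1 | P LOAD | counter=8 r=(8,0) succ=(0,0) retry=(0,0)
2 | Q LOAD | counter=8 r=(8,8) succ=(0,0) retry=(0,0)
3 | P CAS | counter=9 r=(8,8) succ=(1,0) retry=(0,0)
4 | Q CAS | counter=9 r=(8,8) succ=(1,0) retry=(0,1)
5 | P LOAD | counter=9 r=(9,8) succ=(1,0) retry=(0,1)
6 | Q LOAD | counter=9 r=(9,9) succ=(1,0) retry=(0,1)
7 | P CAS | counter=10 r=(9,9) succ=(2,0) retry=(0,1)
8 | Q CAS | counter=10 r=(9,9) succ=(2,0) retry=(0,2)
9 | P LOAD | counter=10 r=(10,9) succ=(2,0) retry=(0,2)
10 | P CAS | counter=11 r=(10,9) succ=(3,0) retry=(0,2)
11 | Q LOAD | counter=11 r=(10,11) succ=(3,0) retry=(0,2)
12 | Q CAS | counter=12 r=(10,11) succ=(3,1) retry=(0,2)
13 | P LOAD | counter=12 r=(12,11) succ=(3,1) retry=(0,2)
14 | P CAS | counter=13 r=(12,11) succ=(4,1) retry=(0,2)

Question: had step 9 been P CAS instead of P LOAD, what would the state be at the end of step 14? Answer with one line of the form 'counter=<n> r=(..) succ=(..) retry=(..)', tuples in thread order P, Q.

counter=12 r=(11,10) succ=(3,1) retry=(2,2)

(re-executing from step 9 with the substitution; state before step 9: counter=10 r=(9,9) succ=(2,0) retry=(0,2))
9 | P CAS | counter=10 r=(9,9) succ=(2,0) retry=(1,2)
10 | P CAS | counter=10 r=(9,9) succ=(2,0) retry=(2,2)
11 | Q LOAD | counter=10 r=(9,10) succ=(2,0) retry=(2,2)
12 | Q CAS | counter=11 r=(9,10) succ=(2,1) retry=(2,2)
13 | P LOAD | counter=11 r=(11,10) succ=(2,1) retry=(2,2)
14 | P CAS | counter=12 r=(11,10) succ=(3,1) retry=(2,2)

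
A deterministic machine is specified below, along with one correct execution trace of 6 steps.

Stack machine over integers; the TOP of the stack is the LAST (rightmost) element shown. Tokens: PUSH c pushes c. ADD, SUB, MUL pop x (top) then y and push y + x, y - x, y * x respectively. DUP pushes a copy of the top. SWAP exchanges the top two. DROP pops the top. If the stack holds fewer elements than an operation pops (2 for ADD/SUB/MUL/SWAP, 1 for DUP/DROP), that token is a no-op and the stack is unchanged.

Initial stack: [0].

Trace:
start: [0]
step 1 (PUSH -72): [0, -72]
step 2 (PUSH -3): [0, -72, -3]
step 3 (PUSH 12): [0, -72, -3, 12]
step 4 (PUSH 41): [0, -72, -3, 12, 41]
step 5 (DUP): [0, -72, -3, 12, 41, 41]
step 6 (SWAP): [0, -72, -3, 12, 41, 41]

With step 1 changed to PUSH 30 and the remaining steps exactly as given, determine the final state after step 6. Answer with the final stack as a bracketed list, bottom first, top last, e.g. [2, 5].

(re-executing from step 1 with the substitution; state before step 1: [0])
step 1 (PUSH 30): [0, 30]
step 2 (PUSH -3): [0, 30, -3]
step 3 (PUSH 12): [0, 30, -3, 12]
step 4 (PUSH 41): [0, 30, -3, 12, 41]
step 5 (DUP): [0, 30, -3, 12, 41, 41]
step 6 (SWAP): [0, 30, -3, 12, 41, 41]

[0, 30, -3, 12, 41, 41]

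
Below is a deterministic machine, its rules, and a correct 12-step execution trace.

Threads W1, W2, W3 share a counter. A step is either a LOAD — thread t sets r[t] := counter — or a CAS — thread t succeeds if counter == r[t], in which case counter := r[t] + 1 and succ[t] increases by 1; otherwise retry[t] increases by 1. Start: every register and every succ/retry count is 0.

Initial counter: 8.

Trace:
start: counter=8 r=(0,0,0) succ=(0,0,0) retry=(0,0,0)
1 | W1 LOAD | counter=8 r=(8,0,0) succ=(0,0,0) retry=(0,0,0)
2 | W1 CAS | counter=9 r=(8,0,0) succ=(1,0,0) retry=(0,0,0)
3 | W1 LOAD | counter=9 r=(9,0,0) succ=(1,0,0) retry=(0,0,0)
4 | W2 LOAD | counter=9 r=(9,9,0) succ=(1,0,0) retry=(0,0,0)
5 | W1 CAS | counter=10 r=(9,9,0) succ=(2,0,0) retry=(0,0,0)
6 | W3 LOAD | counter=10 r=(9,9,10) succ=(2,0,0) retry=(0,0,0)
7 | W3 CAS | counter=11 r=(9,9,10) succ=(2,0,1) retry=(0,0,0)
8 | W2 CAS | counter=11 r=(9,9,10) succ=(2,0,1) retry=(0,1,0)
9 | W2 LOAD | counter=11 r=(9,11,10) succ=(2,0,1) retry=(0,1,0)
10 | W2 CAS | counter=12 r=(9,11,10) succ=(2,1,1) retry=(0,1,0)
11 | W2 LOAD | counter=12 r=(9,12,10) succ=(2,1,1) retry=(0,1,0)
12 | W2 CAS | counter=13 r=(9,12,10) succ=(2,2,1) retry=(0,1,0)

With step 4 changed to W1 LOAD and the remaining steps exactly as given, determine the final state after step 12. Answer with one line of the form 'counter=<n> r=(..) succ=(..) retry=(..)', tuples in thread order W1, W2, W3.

counter=13 r=(9,12,10) succ=(2,2,1) retry=(0,1,0)

(re-executing from step 4 with the substitution; state before step 4: counter=9 r=(9,0,0) succ=(1,0,0) retry=(0,0,0))
4 | W1 LOAD | counter=9 r=(9,0,0) succ=(1,0,0) retry=(0,0,0)
5 | W1 CAS | counter=10 r=(9,0,0) succ=(2,0,0) retry=(0,0,0)
6 | W3 LOAD | counter=10 r=(9,0,10) succ=(2,0,0) retry=(0,0,0)
7 | W3 CAS | counter=11 r=(9,0,10) succ=(2,0,1) retry=(0,0,0)
8 | W2 CAS | counter=11 r=(9,0,10) succ=(2,0,1) retry=(0,1,0)
9 | W2 LOAD | counter=11 r=(9,11,10) succ=(2,0,1) retry=(0,1,0)
10 | W2 CAS | counter=12 r=(9,11,10) succ=(2,1,1) retry=(0,1,0)
11 | W2 LOAD | counter=12 r=(9,12,10) succ=(2,1,1) retry=(0,1,0)
12 | W2 CAS | counter=13 r=(9,12,10) succ=(2,2,1) retry=(0,1,0)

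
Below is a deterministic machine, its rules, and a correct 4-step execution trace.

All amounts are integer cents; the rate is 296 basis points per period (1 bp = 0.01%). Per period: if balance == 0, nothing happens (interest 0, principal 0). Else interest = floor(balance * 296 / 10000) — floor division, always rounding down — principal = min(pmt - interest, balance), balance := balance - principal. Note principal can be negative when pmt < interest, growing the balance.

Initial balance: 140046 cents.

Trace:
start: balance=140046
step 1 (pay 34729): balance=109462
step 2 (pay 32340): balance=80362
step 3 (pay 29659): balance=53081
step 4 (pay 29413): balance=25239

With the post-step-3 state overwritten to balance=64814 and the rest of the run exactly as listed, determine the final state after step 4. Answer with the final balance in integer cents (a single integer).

37319

state after step 3 := balance=64814
step 4 (pay 29413): balance=37319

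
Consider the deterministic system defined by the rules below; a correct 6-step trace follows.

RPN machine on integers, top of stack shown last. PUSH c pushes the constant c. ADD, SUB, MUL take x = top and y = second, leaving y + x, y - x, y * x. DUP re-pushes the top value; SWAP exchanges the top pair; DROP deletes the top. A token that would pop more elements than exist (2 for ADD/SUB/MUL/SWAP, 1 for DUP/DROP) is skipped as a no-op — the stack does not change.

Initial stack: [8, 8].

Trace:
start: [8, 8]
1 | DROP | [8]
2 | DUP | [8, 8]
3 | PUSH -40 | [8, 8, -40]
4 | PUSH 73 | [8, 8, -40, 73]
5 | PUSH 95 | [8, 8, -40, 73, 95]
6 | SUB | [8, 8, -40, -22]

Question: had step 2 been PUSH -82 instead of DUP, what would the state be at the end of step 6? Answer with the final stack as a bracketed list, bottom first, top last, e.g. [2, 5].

(re-executing from step 2 with the substitution; state before step 2: [8])
2 | PUSH -82 | [8, -82]
3 | PUSH -40 | [8, -82, -40]
4 | PUSH 73 | [8, -82, -40, 73]
5 | PUSH 95 | [8, -82, -40, 73, 95]
6 | SUB | [8, -82, -40, -22]

[8, -82, -40, -22]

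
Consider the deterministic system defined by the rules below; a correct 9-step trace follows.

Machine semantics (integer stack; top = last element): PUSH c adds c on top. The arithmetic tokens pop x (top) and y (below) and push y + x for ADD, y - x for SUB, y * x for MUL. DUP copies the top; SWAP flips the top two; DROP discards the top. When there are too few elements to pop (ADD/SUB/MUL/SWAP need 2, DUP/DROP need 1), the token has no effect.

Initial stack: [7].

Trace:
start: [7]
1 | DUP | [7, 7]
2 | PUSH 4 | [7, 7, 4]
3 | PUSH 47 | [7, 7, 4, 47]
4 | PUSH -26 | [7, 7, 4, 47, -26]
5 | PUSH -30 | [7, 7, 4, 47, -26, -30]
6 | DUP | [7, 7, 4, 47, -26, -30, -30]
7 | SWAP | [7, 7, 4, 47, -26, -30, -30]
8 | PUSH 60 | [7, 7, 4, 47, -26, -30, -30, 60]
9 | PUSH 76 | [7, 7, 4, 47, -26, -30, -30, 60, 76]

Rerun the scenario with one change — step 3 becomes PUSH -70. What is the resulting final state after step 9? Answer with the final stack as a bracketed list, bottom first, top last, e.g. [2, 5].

(re-executing from step 3 with the substitution; state before step 3: [7, 7, 4])
3 | PUSH -70 | [7, 7, 4, -70]
4 | PUSH -26 | [7, 7, 4, -70, -26]
5 | PUSH -30 | [7, 7, 4, -70, -26, -30]
6 | DUP | [7, 7, 4, -70, -26, -30, -30]
7 | SWAP | [7, 7, 4, -70, -26, -30, -30]
8 | PUSH 60 | [7, 7, 4, -70, -26, -30, -30, 60]
9 | PUSH 76 | [7, 7, 4, -70, -26, -30, -30, 60, 76]

[7, 7, 4, -70, -26, -30, -30, 60, 76]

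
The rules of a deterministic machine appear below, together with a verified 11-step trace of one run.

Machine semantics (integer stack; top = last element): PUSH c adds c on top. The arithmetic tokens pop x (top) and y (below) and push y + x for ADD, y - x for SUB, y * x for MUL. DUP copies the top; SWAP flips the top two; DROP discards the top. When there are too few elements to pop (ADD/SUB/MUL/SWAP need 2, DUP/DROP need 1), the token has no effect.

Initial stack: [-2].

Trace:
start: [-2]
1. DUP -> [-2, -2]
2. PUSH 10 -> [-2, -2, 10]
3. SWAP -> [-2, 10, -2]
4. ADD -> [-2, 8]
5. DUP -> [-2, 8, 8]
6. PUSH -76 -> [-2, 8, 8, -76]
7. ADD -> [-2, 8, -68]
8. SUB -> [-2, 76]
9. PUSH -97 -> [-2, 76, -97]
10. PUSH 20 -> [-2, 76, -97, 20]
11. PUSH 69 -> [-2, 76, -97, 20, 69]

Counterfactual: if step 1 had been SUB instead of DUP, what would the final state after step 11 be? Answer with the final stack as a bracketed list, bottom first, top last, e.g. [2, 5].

[76, -97, 20, 69]

(re-executing from step 1 with the substitution; state before step 1: [-2])
1. SUB -> [-2]
2. PUSH 10 -> [-2, 10]
3. SWAP -> [10, -2]
4. ADD -> [8]
5. DUP -> [8, 8]
6. PUSH -76 -> [8, 8, -76]
7. ADD -> [8, -68]
8. SUB -> [76]
9. PUSH -97 -> [76, -97]
10. PUSH 20 -> [76, -97, 20]
11. PUSH 69 -> [76, -97, 20, 69]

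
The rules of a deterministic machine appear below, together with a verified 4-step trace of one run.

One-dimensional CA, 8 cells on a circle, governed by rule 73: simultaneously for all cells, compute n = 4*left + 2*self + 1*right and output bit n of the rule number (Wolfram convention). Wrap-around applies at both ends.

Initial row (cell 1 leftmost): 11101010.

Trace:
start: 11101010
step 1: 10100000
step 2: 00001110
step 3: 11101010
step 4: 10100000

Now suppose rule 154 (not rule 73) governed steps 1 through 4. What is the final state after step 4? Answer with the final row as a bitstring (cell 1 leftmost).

10101110

(re-executing steps 1..4 under rule 154; state before step 1: 11101010)
step 1: 11000000
step 2: 10100001
step 3: 00010011
step 4: 10101110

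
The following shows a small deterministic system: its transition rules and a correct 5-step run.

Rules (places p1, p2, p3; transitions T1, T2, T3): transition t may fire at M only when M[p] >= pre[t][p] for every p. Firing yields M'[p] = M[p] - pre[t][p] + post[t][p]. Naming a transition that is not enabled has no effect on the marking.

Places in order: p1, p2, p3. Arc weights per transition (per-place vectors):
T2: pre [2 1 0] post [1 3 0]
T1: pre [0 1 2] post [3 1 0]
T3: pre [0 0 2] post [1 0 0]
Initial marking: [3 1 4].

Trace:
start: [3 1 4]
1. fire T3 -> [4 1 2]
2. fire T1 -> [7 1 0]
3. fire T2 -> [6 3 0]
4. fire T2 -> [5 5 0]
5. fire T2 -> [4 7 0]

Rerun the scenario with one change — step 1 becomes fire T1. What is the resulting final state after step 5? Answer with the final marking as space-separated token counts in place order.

6 7 0

(re-executing from step 1 with the substitution; state before step 1: [3 1 4])
1. fire T1 -> [6 1 2]
2. fire T1 -> [9 1 0]
3. fire T2 -> [8 3 0]
4. fire T2 -> [7 5 0]
5. fire T2 -> [6 7 0]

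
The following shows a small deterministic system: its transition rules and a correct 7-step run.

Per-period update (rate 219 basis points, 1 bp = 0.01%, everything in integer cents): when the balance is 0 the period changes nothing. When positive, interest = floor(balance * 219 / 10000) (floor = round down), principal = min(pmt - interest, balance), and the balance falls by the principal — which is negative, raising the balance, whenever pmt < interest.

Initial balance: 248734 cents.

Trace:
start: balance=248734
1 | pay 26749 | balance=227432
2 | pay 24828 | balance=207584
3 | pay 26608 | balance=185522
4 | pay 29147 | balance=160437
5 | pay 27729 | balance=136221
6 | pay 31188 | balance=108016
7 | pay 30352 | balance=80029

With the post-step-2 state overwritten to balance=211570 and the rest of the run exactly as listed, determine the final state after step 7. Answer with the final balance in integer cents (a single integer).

state after step 2 := balance=211570
3 | pay 26608 | balance=189595
4 | pay 29147 | balance=164600
5 | pay 27729 | balance=140475
6 | pay 31188 | balance=112363
7 | pay 30352 | balance=84471

84471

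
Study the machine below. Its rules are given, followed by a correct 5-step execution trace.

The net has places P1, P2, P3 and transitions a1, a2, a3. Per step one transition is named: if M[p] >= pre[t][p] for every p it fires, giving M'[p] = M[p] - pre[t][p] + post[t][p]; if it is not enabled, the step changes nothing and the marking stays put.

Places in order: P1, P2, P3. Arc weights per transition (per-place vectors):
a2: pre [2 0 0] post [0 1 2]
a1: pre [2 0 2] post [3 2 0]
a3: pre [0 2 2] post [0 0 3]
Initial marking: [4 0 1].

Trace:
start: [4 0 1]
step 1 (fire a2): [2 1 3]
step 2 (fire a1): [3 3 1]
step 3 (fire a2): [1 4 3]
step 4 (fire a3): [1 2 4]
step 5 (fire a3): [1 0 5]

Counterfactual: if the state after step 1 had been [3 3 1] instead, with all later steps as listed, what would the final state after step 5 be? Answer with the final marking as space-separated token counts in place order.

state after step 1 := [3 3 1]
step 2 (fire a1): [3 3 1]
step 3 (fire a2): [1 4 3]
step 4 (fire a3): [1 2 4]
step 5 (fire a3): [1 0 5]

1 0 5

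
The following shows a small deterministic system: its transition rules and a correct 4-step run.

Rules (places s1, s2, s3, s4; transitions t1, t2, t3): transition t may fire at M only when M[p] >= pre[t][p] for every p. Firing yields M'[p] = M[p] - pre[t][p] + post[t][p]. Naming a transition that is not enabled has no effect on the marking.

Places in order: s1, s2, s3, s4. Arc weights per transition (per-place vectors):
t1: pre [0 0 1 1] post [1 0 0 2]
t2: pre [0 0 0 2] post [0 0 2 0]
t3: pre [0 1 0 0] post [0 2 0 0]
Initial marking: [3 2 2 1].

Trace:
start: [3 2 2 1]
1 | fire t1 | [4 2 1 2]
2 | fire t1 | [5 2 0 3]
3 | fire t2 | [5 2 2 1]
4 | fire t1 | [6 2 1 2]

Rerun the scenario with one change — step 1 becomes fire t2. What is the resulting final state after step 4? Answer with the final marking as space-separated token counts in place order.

(re-executing from step 1 with the substitution; state before step 1: [3 2 2 1])
1 | fire t2 | [3 2 2 1]
2 | fire t1 | [4 2 1 2]
3 | fire t2 | [4 2 3 0]
4 | fire t1 | [4 2 3 0]

4 2 3 0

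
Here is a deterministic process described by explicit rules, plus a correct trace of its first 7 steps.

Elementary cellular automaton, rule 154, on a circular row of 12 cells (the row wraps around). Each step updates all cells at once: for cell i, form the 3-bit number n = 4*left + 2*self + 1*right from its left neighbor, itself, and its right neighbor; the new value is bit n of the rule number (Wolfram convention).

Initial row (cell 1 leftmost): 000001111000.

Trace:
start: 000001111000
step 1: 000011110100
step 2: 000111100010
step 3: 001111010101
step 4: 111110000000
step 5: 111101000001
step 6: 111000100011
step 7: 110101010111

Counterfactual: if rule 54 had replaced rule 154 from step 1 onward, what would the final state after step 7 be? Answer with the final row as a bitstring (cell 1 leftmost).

(re-executing steps 1..7 under rule 54; state before step 1: 000001111000)
step 1: 000010000100
step 2: 000111001110
step 3: 001000110001
step 4: 111101001011
step 5: 000011111100
step 6: 000100000010
step 7: 001110000111

001110000111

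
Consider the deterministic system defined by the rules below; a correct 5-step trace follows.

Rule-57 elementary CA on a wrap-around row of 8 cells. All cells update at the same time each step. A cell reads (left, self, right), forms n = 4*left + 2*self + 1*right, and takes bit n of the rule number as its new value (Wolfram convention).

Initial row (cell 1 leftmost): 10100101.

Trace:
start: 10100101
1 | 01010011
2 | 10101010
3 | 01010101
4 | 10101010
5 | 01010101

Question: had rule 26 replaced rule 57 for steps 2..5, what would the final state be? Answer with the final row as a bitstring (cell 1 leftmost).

(re-executing steps 2..5 under rule 26; state before step 2: 01010011)
2 | 00001110
3 | 00011001
4 | 10110110
5 | 00100100

00100100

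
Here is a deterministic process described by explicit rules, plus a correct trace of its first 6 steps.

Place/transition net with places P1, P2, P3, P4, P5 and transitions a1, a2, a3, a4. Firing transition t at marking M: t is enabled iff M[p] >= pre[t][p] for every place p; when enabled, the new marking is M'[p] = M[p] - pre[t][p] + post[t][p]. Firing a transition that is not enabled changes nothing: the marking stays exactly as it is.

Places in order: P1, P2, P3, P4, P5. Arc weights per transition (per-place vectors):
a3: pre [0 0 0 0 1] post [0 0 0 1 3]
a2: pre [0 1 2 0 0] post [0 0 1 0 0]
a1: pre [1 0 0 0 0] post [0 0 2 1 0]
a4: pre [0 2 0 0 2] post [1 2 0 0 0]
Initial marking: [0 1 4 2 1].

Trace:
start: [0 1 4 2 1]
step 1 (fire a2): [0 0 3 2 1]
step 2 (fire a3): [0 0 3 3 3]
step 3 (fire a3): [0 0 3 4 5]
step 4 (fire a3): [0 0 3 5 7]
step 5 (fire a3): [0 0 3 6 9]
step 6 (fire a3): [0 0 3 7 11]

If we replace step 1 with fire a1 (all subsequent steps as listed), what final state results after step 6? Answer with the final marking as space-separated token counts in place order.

0 1 4 7 11

(re-executing from step 1 with the substitution; state before step 1: [0 1 4 2 1])
step 1 (fire a1): [0 1 4 2 1]
step 2 (fire a3): [0 1 4 3 3]
step 3 (fire a3): [0 1 4 4 5]
step 4 (fire a3): [0 1 4 5 7]
step 5 (fire a3): [0 1 4 6 9]
step 6 (fire a3): [0 1 4 7 11]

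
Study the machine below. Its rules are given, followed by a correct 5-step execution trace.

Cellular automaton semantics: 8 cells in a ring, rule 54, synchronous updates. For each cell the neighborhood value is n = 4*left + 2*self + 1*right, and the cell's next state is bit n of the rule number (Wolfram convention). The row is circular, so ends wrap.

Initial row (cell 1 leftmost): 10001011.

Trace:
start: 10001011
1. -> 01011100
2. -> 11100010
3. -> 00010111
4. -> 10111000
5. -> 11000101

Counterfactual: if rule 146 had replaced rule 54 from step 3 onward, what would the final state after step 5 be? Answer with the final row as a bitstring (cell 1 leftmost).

(re-executing steps 3..5 under rule 146; state before step 3: 11100010)
3. -> 01010100
4. -> 10000010
5. -> 01000100

01000100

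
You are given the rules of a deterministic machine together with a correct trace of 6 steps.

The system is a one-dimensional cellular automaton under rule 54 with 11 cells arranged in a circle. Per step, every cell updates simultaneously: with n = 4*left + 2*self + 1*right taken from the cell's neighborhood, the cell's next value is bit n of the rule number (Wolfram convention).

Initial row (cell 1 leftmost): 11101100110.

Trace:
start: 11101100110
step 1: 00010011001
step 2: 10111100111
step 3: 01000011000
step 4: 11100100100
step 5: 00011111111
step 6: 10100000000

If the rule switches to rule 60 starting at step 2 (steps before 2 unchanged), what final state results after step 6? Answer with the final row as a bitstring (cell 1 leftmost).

(re-executing steps 2..6 under rule 60; state before step 2: 00010011001)
step 2: 10011010101
step 3: 01010111111
step 4: 11111100000
step 5: 10000010000
step 6: 11000011000

11000011000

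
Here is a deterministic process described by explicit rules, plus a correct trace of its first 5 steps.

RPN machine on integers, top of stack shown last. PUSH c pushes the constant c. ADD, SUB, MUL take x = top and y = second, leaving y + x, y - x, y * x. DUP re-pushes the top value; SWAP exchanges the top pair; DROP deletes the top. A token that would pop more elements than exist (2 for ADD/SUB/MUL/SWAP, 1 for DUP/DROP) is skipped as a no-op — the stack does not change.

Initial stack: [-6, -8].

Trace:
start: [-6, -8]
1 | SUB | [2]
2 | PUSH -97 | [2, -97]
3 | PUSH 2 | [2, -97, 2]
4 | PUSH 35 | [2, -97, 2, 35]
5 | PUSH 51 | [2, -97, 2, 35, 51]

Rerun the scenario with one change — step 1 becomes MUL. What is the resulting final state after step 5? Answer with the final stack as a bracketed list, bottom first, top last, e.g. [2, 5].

[48, -97, 2, 35, 51]

(re-executing from step 1 with the substitution; state before step 1: [-6, -8])
1 | MUL | [48]
2 | PUSH -97 | [48, -97]
3 | PUSH 2 | [48, -97, 2]
4 | PUSH 35 | [48, -97, 2, 35]
5 | PUSH 51 | [48, -97, 2, 35, 51]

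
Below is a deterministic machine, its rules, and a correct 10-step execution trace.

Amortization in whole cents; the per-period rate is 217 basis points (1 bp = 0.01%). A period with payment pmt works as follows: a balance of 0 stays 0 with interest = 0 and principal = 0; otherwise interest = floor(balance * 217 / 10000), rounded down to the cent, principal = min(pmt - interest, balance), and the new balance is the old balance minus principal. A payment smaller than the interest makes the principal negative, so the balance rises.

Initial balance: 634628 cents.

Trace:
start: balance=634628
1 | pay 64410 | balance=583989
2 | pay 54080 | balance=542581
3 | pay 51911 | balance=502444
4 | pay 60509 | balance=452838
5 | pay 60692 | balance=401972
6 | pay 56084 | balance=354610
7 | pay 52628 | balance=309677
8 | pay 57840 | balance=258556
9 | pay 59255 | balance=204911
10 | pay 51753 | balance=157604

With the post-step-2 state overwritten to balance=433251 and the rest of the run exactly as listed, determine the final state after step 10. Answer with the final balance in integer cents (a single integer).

state after step 2 := balance=433251
3 | pay 51911 | balance=390741
4 | pay 60509 | balance=338711
5 | pay 60692 | balance=285369
6 | pay 56084 | balance=235477
7 | pay 52628 | balance=187958
8 | pay 57840 | balance=134196
9 | pay 59255 | balance=77853
10 | pay 51753 | balance=27789

27789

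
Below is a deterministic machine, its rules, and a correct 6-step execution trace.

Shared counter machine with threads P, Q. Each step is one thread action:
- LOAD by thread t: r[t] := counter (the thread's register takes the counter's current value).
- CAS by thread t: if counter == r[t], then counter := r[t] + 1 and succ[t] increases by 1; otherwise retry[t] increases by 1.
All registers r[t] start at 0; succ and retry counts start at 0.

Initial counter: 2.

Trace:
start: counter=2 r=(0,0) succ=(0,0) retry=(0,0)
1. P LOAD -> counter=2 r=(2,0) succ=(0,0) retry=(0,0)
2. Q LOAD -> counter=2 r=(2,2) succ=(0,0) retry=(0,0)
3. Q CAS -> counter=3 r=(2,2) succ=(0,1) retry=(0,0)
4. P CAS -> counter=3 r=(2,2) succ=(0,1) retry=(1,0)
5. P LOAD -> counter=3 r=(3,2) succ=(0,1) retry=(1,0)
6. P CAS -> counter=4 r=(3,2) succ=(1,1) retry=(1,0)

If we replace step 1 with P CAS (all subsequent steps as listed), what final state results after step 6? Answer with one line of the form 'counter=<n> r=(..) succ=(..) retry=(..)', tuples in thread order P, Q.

(re-executing from step 1 with the substitution; state before step 1: counter=2 r=(0,0) succ=(0,0) retry=(0,0))
1. P CAS -> counter=2 r=(0,0) succ=(0,0) retry=(1,0)
2. Q LOAD -> counter=2 r=(0,2) succ=(0,0) retry=(1,0)
3. Q CAS -> counter=3 r=(0,2) succ=(0,1) retry=(1,0)
4. P CAS -> counter=3 r=(0,2) succ=(0,1) retry=(2,0)
5. P LOAD -> counter=3 r=(3,2) succ=(0,1) retry=(2,0)
6. P CAS -> counter=4 r=(3,2) succ=(1,1) retry=(2,0)

counter=4 r=(3,2) succ=(1,1) retry=(2,0)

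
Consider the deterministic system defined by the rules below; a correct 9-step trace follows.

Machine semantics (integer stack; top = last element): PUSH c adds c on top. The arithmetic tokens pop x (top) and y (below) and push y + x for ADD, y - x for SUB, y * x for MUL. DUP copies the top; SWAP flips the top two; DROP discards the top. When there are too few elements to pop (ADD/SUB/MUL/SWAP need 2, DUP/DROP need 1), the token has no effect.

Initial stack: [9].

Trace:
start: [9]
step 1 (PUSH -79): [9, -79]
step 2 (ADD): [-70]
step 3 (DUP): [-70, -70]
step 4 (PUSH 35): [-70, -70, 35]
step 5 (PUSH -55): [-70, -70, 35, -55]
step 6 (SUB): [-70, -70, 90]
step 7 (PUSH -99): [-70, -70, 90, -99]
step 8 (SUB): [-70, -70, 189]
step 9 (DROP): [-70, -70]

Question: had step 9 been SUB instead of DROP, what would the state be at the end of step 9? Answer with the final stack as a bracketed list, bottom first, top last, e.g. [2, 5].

(re-executing from step 9 with the substitution; state before step 9: [-70, -70, 189])
step 9 (SUB): [-70, -259]

[-70, -259]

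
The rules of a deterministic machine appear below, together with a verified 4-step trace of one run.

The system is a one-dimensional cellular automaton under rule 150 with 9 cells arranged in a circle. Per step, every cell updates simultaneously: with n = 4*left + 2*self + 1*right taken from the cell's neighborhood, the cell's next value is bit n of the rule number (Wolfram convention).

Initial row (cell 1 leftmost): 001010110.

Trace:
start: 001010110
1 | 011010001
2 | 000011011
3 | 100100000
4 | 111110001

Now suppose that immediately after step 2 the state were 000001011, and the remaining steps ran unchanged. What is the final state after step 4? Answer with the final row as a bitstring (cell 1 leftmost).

110100101

state after step 2 := 000001011
3 | 100011000
4 | 110100101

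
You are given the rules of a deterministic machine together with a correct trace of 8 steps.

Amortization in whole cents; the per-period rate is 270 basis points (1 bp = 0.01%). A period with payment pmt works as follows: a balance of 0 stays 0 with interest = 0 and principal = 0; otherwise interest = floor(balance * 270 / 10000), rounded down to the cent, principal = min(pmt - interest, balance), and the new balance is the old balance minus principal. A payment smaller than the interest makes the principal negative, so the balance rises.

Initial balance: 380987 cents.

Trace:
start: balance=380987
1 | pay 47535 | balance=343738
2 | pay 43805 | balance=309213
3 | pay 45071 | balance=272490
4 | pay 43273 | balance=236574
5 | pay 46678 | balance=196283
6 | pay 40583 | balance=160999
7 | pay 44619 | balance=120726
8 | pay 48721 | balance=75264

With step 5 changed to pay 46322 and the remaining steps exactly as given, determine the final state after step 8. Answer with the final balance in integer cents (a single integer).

(re-executing from step 5 with the substitution; state before step 5: balance=236574)
5 | pay 46322 | balance=196639
6 | pay 40583 | balance=161365
7 | pay 44619 | balance=121102
8 | pay 48721 | balance=75650

75650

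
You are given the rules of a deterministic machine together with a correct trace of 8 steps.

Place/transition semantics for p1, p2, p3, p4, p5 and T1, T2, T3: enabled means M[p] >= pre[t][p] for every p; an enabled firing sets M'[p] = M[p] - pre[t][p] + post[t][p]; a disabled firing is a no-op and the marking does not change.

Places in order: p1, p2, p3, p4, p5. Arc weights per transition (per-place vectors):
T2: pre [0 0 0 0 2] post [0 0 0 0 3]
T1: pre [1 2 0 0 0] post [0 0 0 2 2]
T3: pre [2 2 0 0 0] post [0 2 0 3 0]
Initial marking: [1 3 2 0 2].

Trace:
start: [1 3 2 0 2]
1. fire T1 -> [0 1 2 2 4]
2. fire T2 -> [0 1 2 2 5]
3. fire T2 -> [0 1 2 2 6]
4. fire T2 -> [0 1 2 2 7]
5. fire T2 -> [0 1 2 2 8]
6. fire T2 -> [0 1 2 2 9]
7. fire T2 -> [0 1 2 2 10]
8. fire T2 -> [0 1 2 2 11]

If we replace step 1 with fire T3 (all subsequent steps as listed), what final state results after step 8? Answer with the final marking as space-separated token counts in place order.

(re-executing from step 1 with the substitution; state before step 1: [1 3 2 0 2])
1. fire T3 -> [1 3 2 0 2]
2. fire T2 -> [1 3 2 0 3]
3. fire T2 -> [1 3 2 0 4]
4. fire T2 -> [1 3 2 0 5]
5. fire T2 -> [1 3 2 0 6]
6. fire T2 -> [1 3 2 0 7]
7. fire T2 -> [1 3 2 0 8]
8. fire T2 -> [1 3 2 0 9]

1 3 2 0 9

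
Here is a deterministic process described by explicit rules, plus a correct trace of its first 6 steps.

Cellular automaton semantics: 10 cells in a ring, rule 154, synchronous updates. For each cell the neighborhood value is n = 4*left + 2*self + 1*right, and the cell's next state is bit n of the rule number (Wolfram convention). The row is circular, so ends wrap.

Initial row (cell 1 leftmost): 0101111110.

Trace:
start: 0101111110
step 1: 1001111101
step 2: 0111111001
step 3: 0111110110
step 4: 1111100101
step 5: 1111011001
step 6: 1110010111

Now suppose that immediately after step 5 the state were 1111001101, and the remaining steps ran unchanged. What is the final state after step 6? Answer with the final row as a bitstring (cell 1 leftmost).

state after step 5 := 1111001101
step 6: 1110111001

1110111001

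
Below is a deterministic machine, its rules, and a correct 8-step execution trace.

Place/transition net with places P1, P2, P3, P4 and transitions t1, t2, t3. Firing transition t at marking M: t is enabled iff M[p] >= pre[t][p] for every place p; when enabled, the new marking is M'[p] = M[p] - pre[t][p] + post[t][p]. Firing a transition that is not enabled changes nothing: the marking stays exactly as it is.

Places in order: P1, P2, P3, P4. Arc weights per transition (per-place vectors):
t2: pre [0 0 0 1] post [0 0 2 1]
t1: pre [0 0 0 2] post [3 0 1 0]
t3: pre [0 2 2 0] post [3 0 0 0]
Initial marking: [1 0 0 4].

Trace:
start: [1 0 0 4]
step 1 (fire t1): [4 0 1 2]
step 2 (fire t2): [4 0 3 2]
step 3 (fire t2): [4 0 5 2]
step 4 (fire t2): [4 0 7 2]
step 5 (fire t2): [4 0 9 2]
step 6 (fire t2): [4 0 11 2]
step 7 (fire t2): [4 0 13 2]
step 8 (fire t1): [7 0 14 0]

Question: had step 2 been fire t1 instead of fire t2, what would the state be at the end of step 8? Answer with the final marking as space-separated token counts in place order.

7 0 2 0

(re-executing from step 2 with the substitution; state before step 2: [4 0 1 2])
step 2 (fire t1): [7 0 2 0]
step 3 (fire t2): [7 0 2 0]
step 4 (fire t2): [7 0 2 0]
step 5 (fire t2): [7 0 2 0]
step 6 (fire t2): [7 0 2 0]
step 7 (fire t2): [7 0 2 0]
step 8 (fire t1): [7 0 2 0]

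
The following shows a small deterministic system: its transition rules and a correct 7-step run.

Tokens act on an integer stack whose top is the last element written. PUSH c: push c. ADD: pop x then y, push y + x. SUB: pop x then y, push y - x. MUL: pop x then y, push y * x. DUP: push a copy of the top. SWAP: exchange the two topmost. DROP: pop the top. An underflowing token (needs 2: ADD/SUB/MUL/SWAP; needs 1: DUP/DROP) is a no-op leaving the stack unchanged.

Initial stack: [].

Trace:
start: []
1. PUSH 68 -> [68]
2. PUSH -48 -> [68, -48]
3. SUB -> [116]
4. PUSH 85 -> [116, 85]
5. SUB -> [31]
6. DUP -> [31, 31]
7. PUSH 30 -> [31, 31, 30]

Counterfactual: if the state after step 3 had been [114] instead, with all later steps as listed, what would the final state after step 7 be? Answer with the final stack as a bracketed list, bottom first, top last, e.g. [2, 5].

[29, 29, 30]

state after step 3 := [114]
4. PUSH 85 -> [114, 85]
5. SUB -> [29]
6. DUP -> [29, 29]
7. PUSH 30 -> [29, 29, 30]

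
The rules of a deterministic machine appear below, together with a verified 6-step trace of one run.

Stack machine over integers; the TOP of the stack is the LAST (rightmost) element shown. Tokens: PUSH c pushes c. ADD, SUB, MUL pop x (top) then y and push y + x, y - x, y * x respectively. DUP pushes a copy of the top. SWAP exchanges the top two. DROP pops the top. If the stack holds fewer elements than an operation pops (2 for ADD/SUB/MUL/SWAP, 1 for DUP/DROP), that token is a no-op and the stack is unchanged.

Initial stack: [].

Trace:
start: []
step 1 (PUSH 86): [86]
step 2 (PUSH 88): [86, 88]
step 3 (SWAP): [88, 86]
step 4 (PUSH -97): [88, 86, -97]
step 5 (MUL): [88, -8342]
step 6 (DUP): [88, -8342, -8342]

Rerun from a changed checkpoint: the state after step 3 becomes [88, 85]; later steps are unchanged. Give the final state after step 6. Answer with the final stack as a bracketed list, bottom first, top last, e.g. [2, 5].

[88, -8245, -8245]

state after step 3 := [88, 85]
step 4 (PUSH -97): [88, 85, -97]
step 5 (MUL): [88, -8245]
step 6 (DUP): [88, -8245, -8245]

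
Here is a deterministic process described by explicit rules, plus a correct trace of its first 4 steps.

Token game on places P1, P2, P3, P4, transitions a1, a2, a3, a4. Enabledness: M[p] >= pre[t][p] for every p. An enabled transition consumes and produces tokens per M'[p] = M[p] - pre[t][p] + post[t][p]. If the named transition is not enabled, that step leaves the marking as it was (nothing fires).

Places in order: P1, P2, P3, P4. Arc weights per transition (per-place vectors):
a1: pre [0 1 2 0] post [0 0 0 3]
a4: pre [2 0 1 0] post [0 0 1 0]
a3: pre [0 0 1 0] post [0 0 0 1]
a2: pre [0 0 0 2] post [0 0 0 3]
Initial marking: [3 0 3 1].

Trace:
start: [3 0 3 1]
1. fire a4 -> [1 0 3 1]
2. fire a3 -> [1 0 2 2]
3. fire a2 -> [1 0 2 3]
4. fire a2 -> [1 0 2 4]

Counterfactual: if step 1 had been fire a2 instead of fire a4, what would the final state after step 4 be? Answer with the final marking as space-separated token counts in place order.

3 0 2 4

(re-executing from step 1 with the substitution; state before step 1: [3 0 3 1])
1. fire a2 -> [3 0 3 1]
2. fire a3 -> [3 0 2 2]
3. fire a2 -> [3 0 2 3]
4. fire a2 -> [3 0 2 4]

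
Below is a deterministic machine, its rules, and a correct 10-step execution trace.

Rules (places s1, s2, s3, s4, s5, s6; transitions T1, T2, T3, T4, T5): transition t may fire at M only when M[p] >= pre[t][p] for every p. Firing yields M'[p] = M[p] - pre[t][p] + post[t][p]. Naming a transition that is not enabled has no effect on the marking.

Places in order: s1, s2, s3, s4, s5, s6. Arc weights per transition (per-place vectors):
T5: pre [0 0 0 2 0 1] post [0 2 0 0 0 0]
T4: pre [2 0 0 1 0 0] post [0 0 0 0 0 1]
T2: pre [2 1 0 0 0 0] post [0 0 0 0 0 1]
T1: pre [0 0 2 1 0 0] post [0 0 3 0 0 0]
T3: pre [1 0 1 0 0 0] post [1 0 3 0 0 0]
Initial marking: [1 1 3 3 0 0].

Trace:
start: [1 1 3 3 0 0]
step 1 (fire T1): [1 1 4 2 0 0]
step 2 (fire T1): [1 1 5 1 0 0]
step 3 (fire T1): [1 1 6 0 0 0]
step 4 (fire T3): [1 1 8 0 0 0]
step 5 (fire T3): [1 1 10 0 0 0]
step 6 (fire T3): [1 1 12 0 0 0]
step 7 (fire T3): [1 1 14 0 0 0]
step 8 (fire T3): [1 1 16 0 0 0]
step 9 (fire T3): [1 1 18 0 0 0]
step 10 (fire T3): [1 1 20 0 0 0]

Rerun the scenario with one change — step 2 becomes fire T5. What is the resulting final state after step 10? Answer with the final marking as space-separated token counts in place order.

(re-executing from step 2 with the substitution; state before step 2: [1 1 4 2 0 0])
step 2 (fire T5): [1 1 4 2 0 0]
step 3 (fire T1): [1 1 5 1 0 0]
step 4 (fire T3): [1 1 7 1 0 0]
step 5 (fire T3): [1 1 9 1 0 0]
step 6 (fire T3): [1 1 11 1 0 0]
step 7 (fire T3): [1 1 13 1 0 0]
step 8 (fire T3): [1 1 15 1 0 0]
step 9 (fire T3): [1 1 17 1 0 0]
step 10 (fire T3): [1 1 19 1 0 0]

1 1 19 1 0 0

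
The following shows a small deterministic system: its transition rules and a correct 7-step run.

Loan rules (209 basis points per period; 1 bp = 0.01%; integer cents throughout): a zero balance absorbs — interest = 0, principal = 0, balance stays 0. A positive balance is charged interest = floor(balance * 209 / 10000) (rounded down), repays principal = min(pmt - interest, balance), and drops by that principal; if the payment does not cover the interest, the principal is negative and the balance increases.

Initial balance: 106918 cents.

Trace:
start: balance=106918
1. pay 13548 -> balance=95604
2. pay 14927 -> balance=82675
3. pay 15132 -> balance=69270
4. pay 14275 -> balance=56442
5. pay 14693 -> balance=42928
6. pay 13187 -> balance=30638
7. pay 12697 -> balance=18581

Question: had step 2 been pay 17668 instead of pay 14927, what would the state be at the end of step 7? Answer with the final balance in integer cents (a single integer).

15542

(re-executing from step 2 with the substitution; state before step 2: balance=95604)
2. pay 17668 -> balance=79934
3. pay 15132 -> balance=66472
4. pay 14275 -> balance=53586
5. pay 14693 -> balance=40012
6. pay 13187 -> balance=27661
7. pay 12697 -> balance=15542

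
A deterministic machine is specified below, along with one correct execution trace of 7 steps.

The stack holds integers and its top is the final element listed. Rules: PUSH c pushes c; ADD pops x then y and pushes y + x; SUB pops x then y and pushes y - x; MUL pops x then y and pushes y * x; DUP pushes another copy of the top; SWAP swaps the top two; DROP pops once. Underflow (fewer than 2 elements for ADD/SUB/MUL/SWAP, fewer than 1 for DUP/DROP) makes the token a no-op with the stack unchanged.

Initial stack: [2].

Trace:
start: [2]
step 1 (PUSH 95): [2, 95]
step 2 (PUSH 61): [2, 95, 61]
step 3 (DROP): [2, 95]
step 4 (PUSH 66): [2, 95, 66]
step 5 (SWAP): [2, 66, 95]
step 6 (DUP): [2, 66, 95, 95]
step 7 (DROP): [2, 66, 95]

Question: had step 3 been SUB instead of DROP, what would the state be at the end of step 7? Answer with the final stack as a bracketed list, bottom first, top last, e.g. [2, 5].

[2, 66, 34]

(re-executing from step 3 with the substitution; state before step 3: [2, 95, 61])
step 3 (SUB): [2, 34]
step 4 (PUSH 66): [2, 34, 66]
step 5 (SWAP): [2, 66, 34]
step 6 (DUP): [2, 66, 34, 34]
step 7 (DROP): [2, 66, 34]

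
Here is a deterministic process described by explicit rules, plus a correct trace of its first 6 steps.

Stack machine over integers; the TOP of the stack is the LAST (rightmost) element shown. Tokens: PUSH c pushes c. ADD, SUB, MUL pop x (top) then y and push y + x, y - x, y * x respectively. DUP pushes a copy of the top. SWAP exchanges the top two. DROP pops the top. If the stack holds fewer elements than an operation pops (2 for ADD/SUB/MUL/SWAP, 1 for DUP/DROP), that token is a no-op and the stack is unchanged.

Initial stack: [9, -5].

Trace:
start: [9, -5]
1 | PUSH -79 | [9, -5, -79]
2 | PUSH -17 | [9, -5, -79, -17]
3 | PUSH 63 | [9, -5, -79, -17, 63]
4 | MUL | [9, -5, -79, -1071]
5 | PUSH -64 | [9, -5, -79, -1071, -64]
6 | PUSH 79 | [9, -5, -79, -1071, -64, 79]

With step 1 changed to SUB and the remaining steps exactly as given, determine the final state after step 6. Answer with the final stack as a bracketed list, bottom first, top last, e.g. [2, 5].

(re-executing from step 1 with the substitution; state before step 1: [9, -5])
1 | SUB | [14]
2 | PUSH -17 | [14, -17]
3 | PUSH 63 | [14, -17, 63]
4 | MUL | [14, -1071]
5 | PUSH -64 | [14, -1071, -64]
6 | PUSH 79 | [14, -1071, -64, 79]

[14, -1071, -64, 79]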